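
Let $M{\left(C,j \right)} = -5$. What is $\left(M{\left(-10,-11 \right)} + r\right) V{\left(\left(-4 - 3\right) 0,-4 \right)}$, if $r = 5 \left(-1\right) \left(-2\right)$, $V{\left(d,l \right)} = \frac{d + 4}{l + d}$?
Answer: $-5$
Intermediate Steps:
$V{\left(d,l \right)} = \frac{4 + d}{d + l}$
$r = 10$ ($r = \left(-5\right) \left(-2\right) = 10$)
$\left(M{\left(-10,-11 \right)} + r\right) V{\left(\left(-4 - 3\right) 0,-4 \right)} = \left(-5 + 10\right) \frac{4 + \left(-4 - 3\right) 0}{\left(-4 - 3\right) 0 - 4} = 5 \frac{4 - 0}{\left(-7\right) 0 - 4} = 5 \frac{4 + 0}{0 - 4} = 5 \frac{1}{-4} \cdot 4 = 5 \left(\left(- \frac{1}{4}\right) 4\right) = 5 \left(-1\right) = -5$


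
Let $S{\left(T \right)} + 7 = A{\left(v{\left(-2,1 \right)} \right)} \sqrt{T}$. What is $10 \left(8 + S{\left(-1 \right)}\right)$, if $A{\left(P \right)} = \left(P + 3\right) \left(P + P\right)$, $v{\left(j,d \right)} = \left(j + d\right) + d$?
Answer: $10$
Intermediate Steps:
$v{\left(j,d \right)} = j + 2 d$ ($v{\left(j,d \right)} = \left(d + j\right) + d = j + 2 d$)
$A{\left(P \right)} = 2 P \left(3 + P\right)$ ($A{\left(P \right)} = \left(3 + P\right) 2 P = 2 P \left(3 + P\right)$)
$S{\left(T \right)} = -7$ ($S{\left(T \right)} = -7 + 2 \left(-2 + 2 \cdot 1\right) \left(3 + \left(-2 + 2 \cdot 1\right)\right) \sqrt{T} = -7 + 2 \left(-2 + 2\right) \left(3 + \left(-2 + 2\right)\right) \sqrt{T} = -7 + 2 \cdot 0 \left(3 + 0\right) \sqrt{T} = -7 + 2 \cdot 0 \cdot 3 \sqrt{T} = -7 + 0 \sqrt{T} = -7 + 0 = -7$)
$10 \left(8 + S{\left(-1 \right)}\right) = 10 \left(8 - 7\right) = 10 \cdot 1 = 10$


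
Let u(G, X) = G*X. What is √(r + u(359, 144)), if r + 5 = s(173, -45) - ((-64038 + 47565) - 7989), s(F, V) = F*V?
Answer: 4*√4273 ≈ 261.47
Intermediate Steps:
r = 16672 (r = -5 + (173*(-45) - ((-64038 + 47565) - 7989)) = -5 + (-7785 - (-16473 - 7989)) = -5 + (-7785 - 1*(-24462)) = -5 + (-7785 + 24462) = -5 + 16677 = 16672)
√(r + u(359, 144)) = √(16672 + 359*144) = √(16672 + 51696) = √68368 = 4*√4273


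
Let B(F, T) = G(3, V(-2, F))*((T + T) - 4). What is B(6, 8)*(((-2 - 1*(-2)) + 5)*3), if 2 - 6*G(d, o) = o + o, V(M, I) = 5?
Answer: -240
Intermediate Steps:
G(d, o) = ⅓ - o/3 (G(d, o) = ⅓ - (o + o)/6 = ⅓ - o/3)
B(F, T) = 16/3 - 8*T/3 (B(F, T) = (⅓ - ⅓*5)*((T + T) - 4) = (⅓ - 5/3)*(2*T - 4) = -4*(-4 + 2*T)/3 = 16/3 - 8*T/3)
B(6, 8)*(((-2 - 1*(-2)) + 5)*3) = (16/3 - 8/3*8)*(((-2 - 1*(-2)) + 5)*3) = (16/3 - 64/3)*(((-2 + 2) + 5)*3) = -16*(0 + 5)*3 = -80*3 = -16*15 = -240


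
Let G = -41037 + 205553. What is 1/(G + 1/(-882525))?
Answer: 882525/145189482899 ≈ 6.0784e-6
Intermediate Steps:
G = 164516
1/(G + 1/(-882525)) = 1/(164516 + 1/(-882525)) = 1/(164516 - 1/882525) = 1/(145189482899/882525) = 882525/145189482899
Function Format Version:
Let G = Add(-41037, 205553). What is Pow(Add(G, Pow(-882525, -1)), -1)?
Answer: Rational(882525, 145189482899) ≈ 6.0784e-6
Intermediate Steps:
G = 164516
Pow(Add(G, Pow(-882525, -1)), -1) = Pow(Add(164516, Pow(-882525, -1)), -1) = Pow(Add(164516, Rational(-1, 882525)), -1) = Pow(Rational(145189482899, 882525), -1) = Rational(882525, 145189482899)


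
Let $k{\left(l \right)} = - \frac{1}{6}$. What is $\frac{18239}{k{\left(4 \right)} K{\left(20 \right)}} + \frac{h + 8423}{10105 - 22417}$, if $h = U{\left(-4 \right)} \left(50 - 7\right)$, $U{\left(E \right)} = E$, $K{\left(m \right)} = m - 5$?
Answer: $- \frac{449158391}{61560} \approx -7296.3$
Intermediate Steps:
$K{\left(m \right)} = -5 + m$ ($K{\left(m \right)} = m - 5 = -5 + m$)
$k{\left(l \right)} = - \frac{1}{6}$ ($k{\left(l \right)} = \left(-1\right) \frac{1}{6} = - \frac{1}{6}$)
$h = -172$ ($h = - 4 \left(50 - 7\right) = \left(-4\right) 43 = -172$)
$\frac{18239}{k{\left(4 \right)} K{\left(20 \right)}} + \frac{h + 8423}{10105 - 22417} = \frac{18239}{\left(- \frac{1}{6}\right) \left(-5 + 20\right)} + \frac{-172 + 8423}{10105 - 22417} = \frac{18239}{\left(- \frac{1}{6}\right) 15} + \frac{8251}{-12312} = \frac{18239}{- \frac{5}{2}} + 8251 \left(- \frac{1}{12312}\right) = 18239 \left(- \frac{2}{5}\right) - \frac{8251}{12312} = - \frac{36478}{5} - \frac{8251}{12312} = - \frac{449158391}{61560}$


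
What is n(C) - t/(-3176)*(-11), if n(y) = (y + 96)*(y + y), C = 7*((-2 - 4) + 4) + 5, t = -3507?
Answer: -4935039/3176 ≈ -1553.9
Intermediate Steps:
C = -9 (C = 7*(-6 + 4) + 5 = 7*(-2) + 5 = -14 + 5 = -9)
n(y) = 2*y*(96 + y) (n(y) = (96 + y)*(2*y) = 2*y*(96 + y))
n(C) - t/(-3176)*(-11) = 2*(-9)*(96 - 9) - (-3507/(-3176))*(-11) = 2*(-9)*87 - (-3507*(-1/3176))*(-11) = -1566 - 3507*(-11)/3176 = -1566 - 1*(-38577/3176) = -1566 + 38577/3176 = -4935039/3176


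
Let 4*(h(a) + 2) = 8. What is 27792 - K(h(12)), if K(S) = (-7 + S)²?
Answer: 27743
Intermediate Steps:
h(a) = 0 (h(a) = -2 + (¼)*8 = -2 + 2 = 0)
27792 - K(h(12)) = 27792 - (-7 + 0)² = 27792 - 1*(-7)² = 27792 - 1*49 = 27792 - 49 = 27743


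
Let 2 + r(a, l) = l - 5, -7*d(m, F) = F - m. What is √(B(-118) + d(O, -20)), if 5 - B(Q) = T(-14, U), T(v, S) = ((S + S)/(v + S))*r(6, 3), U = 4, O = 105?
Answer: 4*√1505/35 ≈ 4.4336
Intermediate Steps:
d(m, F) = -F/7 + m/7 (d(m, F) = -(F - m)/7 = -F/7 + m/7)
r(a, l) = -7 + l (r(a, l) = -2 + (l - 5) = -2 + (-5 + l) = -7 + l)
T(v, S) = -8*S/(S + v) (T(v, S) = ((S + S)/(v + S))*(-7 + 3) = ((2*S)/(S + v))*(-4) = (2*S/(S + v))*(-4) = -8*S/(S + v))
B(Q) = 9/5 (B(Q) = 5 - (-8)*4/(4 - 14) = 5 - (-8)*4/(-10) = 5 - (-8)*4*(-1)/10 = 5 - 1*16/5 = 5 - 16/5 = 9/5)
√(B(-118) + d(O, -20)) = √(9/5 + (-⅐*(-20) + (⅐)*105)) = √(9/5 + (20/7 + 15)) = √(9/5 + 125/7) = √(688/35) = 4*√1505/35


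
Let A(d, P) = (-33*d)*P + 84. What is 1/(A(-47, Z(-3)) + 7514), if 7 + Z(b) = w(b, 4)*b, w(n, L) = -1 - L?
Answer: 1/20006 ≈ 4.9985e-5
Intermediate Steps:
Z(b) = -7 - 5*b (Z(b) = -7 + (-1 - 1*4)*b = -7 + (-1 - 4)*b = -7 - 5*b)
A(d, P) = 84 - 33*P*d (A(d, P) = -33*P*d + 84 = 84 - 33*P*d)
1/(A(-47, Z(-3)) + 7514) = 1/((84 - 33*(-7 - 5*(-3))*(-47)) + 7514) = 1/((84 - 33*(-7 + 15)*(-47)) + 7514) = 1/((84 - 33*8*(-47)) + 7514) = 1/((84 + 12408) + 7514) = 1/(12492 + 7514) = 1/20006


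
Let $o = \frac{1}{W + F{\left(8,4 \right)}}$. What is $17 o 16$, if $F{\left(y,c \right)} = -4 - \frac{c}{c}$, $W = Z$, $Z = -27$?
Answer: $- \frac{17}{2} \approx -8.5$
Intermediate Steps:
$W = -27$
$F{\left(y,c \right)} = -5$ ($F{\left(y,c \right)} = -4 - 1 = -5$)
$o = - \frac{1}{32}$ ($o = \frac{1}{-27 - 5} = \frac{1}{-32} = - \frac{1}{32} \approx -0.03125$)
$17 o 16 = 17 \left(- \frac{1}{32}\right) 16 = \left(- \frac{17}{32}\right) 16 = - \frac{17}{2}$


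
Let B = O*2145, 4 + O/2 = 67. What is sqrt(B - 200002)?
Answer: 2*sqrt(17567) ≈ 265.08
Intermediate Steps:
O = 126 (O = -8 + 2*67 = -8 + 134 = 126)
B = 270270 (B = 126*2145 = 270270)
sqrt(B - 200002) = sqrt(270270 - 200002) = sqrt(70268) = 2*sqrt(17567)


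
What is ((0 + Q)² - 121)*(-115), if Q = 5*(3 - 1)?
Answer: 2415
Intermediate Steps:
Q = 10 (Q = 5*2 = 10)
((0 + Q)² - 121)*(-115) = ((0 + 10)² - 121)*(-115) = (10² - 121)*(-115) = (100 - 121)*(-115) = -21*(-115) = 2415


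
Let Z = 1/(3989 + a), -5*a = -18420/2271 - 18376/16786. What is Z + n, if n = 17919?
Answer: 2271754111497244/126779065781 ≈ 17919.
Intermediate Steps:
a = 58488336/31767505 (a = -(-18420/2271 - 18376/16786)/5 = -(-18420*1/2271 - 18376*1/16786)/5 = -(-6140/757 - 9188/8393)/5 = -⅕*(-58488336/6353501) = 58488336/31767505 ≈ 1.8411)
Z = 31767505/126779065781 (Z = 1/(3989 + 58488336/31767505) = 1/(126779065781/31767505) = 31767505/126779065781 ≈ 0.00025057)
Z + n = 31767505/126779065781 + 17919 = 2271754111497244/126779065781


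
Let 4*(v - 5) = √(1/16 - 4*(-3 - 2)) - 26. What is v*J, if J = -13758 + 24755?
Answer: -32991/2 + 10997*√321/16 ≈ -4181.3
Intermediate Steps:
J = 10997
v = -3/2 + √321/16 (v = 5 + (√(1/16 - 4*(-3 - 2)) - 26)/4 = 5 + (√(1/16 - 4*(-5)) - 26)/4 = 5 + (√(1/16 + 20) - 26)/4 = 5 + (√(321/16) - 26)/4 = 5 + (√321/4 - 26)/4 = 5 + (-26 + √321/4)/4 = 5 + (-13/2 + √321/16) = -3/2 + √321/16 ≈ -0.38022)
v*J = (-3/2 + √321/16)*10997 = -32991/2 + 10997*√321/16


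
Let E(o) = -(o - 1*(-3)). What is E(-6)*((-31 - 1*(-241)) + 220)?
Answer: 1290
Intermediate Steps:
E(o) = -3 - o (E(o) = -(o + 3) = -(3 + o) = -3 - o)
E(-6)*((-31 - 1*(-241)) + 220) = (-3 - 1*(-6))*((-31 - 1*(-241)) + 220) = (-3 + 6)*((-31 + 241) + 220) = 3*(210 + 220) = 3*430 = 1290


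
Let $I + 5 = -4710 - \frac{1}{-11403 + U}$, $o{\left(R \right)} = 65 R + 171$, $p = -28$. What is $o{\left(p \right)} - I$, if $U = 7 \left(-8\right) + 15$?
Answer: $\frac{35087303}{11444} \approx 3066.0$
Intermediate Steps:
$U = -41$ ($U = -56 + 15 = -41$)
$o{\left(R \right)} = 171 + 65 R$
$I = - \frac{53958459}{11444}$ ($I = -5 - \left(4710 + \frac{1}{-11403 - 41}\right) = -5 - \frac{53901239}{11444} = - \frac{53958459}{11444} \approx -4715.0$)
$o{\left(p \right)} - I = \left(171 + 65 \left(-28\right)\right) - - \frac{53958459}{11444} = \left(171 - 1820\right) + \frac{53958459}{11444} = -1649 + \frac{53958459}{11444} = \frac{35087303}{11444}$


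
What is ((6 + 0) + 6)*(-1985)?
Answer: -23820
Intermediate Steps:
((6 + 0) + 6)*(-1985) = (6 + 6)*(-1985) = 12*(-1985) = -23820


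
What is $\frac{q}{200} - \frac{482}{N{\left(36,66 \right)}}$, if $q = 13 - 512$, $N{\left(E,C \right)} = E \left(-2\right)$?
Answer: $\frac{7559}{1800} \approx 4.1994$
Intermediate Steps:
$N{\left(E,C \right)} = - 2 E$
$q = -499$
$\frac{q}{200} - \frac{482}{N{\left(36,66 \right)}} = - \frac{499}{200} - \frac{482}{\left(-2\right) 36} = \left(-499\right) \frac{1}{200} - \frac{482}{-72} = - \frac{499}{200} - - \frac{241}{36} = - \frac{499}{200} + \frac{241}{36} = \frac{7559}{1800}$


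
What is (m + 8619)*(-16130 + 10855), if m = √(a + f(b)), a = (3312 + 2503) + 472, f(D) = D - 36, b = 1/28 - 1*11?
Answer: -45465225 - 5275*√1223047/14 ≈ -4.5882e+7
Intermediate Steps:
b = -307/28 (b = 1/28 - 11 = -307/28 ≈ -10.964)
f(D) = -36 + D
a = 6287 (a = 5815 + 472 = 6287)
m = √1223047/14 (m = √(6287 + (-36 - 307/28)) = √(6287 - 1315/28) = √(174721/28) = √1223047/14 ≈ 78.994)
(m + 8619)*(-16130 + 10855) = (√1223047/14 + 8619)*(-16130 + 10855) = (8619 + √1223047/14)*(-5275) = -45465225 - 5275*√1223047/14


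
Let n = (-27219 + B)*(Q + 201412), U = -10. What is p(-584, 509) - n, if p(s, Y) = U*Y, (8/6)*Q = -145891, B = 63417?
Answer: -6659989705/2 ≈ -3.3300e+9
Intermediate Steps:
Q = -437673/4 (Q = (¾)*(-145891) = -437673/4 ≈ -1.0942e+5)
p(s, Y) = -10*Y
n = 6659979525/2 (n = (-27219 + 63417)*(-437673/4 + 201412) = 36198*(367975/4) = 6659979525/2 ≈ 3.3300e+9)
p(-584, 509) - n = -10*509 - 1*6659979525/2 = -5090 - 6659979525/2 = -6659989705/2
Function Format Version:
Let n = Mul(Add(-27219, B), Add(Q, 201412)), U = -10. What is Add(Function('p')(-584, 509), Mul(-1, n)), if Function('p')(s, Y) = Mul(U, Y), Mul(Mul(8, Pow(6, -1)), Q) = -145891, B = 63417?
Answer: Rational(-6659989705, 2) ≈ -3.3300e+9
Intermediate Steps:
Q = Rational(-437673, 4) (Q = Mul(Rational(3, 4), -145891) = Rational(-437673, 4) ≈ -1.0942e+5)
Function('p')(s, Y) = Mul(-10, Y)
n = Rational(6659979525, 2) (n = Mul(Add(-27219, 63417), Add(Rational(-437673, 4), 201412)) = Mul(36198, Rational(367975, 4)) = Rational(6659979525, 2) ≈ 3.3300e+9)
Add(Function('p')(-584, 509), Mul(-1, n)) = Add(Mul(-10, 509), Mul(-1, Rational(6659979525, 2))) = Add(-5090, Rational(-6659979525, 2)) = Rational(-6659989705, 2)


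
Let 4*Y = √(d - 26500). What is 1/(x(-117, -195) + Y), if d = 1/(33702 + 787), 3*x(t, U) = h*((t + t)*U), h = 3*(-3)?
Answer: -25179729120/3446853423889633 - 4*I*√31521514672011/10340560271668899 ≈ -7.3051e-6 - 2.1718e-9*I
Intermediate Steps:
h = -9
x(t, U) = -6*U*t (x(t, U) = (-9*(t + t)*U)/3 = (-9*2*t*U)/3 = (-18*U*t)/3 = -6*U*t)
d = 1/34489 ≈ 2.8995e-5
Y = I*√31521514672011/137956 (Y = √(1/34489 - 26500)/4 = √(-913958499/34489)/4 = (I*√31521514672011/34489)/4 = I*√31521514672011/137956 ≈ 40.697*I)
1/(x(-117, -195) + Y) = 1/(-6*(-195)*(-117) + I*√31521514672011/137956) = 1/(-136890 + I*√31521514672011/137956)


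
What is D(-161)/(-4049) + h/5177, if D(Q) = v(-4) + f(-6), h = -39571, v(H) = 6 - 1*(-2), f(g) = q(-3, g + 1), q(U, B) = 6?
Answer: -160295457/20961673 ≈ -7.6471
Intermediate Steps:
f(g) = 6
v(H) = 8 (v(H) = 6 + 2 = 8)
D(Q) = 14 (D(Q) = 8 + 6 = 14)
D(-161)/(-4049) + h/5177 = 14/(-4049) - 39571/5177 = 14*(-1/4049) - 39571*1/5177 = -14/4049 - 39571/5177 = -160295457/20961673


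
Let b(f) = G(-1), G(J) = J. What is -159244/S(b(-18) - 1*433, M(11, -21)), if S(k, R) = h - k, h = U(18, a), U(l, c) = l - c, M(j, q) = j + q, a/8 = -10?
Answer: -39811/133 ≈ -299.33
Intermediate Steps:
a = -80 (a = 8*(-10) = -80)
b(f) = -1
h = 98 (h = 18 - 1*(-80) = 18 + 80 = 98)
S(k, R) = 98 - k
-159244/S(b(-18) - 1*433, M(11, -21)) = -159244/(98 - (-1 - 1*433)) = -159244/(98 - (-1 - 433)) = -159244/(98 - 1*(-434)) = -159244/(98 + 434) = -159244/532 = -159244*1/532 = -39811/133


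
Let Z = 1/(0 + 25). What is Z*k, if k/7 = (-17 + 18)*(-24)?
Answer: -168/25 ≈ -6.7200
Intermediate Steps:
k = -168 (k = 7*((-17 + 18)*(-24)) = 7*(1*(-24)) = 7*(-24) = -168)
Z = 1/25 ≈ 0.040000
Z*k = (1/25)*(-168) = -168/25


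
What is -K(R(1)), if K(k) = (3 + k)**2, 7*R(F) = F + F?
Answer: -529/49 ≈ -10.796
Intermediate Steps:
R(F) = 2*F/7 (R(F) = (F + F)/7 = (2*F)/7 = 2*F/7)
-K(R(1)) = -(3 + (2/7)*1)**2 = -(3 + 2/7)**2 = -(23/7)**2 = -1*529/49 = -529/49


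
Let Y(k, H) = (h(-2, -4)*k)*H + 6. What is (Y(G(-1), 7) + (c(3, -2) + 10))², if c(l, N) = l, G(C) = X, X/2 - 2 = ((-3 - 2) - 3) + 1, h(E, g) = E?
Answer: 25281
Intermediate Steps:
X = -10 (X = 4 + 2*(((-3 - 2) - 3) + 1) = 4 + 2*((-5 - 3) + 1) = 4 + 2*(-8 + 1) = 4 + 2*(-7) = 4 - 14 = -10)
G(C) = -10
Y(k, H) = 6 - 2*H*k (Y(k, H) = (-2*k)*H + 6 = -2*H*k + 6 = 6 - 2*H*k)
(Y(G(-1), 7) + (c(3, -2) + 10))² = ((6 - 2*7*(-10)) + (3 + 10))² = ((6 + 140) + 13)² = (146 + 13)² = 159² = 25281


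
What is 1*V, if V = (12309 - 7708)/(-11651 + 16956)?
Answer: 4601/5305 ≈ 0.86730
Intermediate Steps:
V = 4601/5305 ≈ 0.86730
1*V = 1*(4601/5305) = 4601/5305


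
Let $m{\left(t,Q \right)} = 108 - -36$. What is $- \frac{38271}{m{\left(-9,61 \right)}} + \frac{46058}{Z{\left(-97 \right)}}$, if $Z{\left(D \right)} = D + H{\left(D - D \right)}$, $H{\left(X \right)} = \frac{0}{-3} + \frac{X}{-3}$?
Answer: $- \frac{3448213}{4656} \approx -740.6$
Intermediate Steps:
$H{\left(X \right)} = - \frac{X}{3}$ ($H{\left(X \right)} = 0 \left(- \frac{1}{3}\right) + X \left(- \frac{1}{3}\right) = 0 - \frac{X}{3} = - \frac{X}{3}$)
$m{\left(t,Q \right)} = 144$ ($m{\left(t,Q \right)} = 108 + 36 = 144$)
$Z{\left(D \right)} = D$ ($Z{\left(D \right)} = D - \frac{D - D}{3} = D - 0 = D + 0 = D$)
$- \frac{38271}{m{\left(-9,61 \right)}} + \frac{46058}{Z{\left(-97 \right)}} = - \frac{38271}{144} + \frac{46058}{-97} = \left(-38271\right) \frac{1}{144} + 46058 \left(- \frac{1}{97}\right) = - \frac{12757}{48} - \frac{46058}{97} = - \frac{3448213}{4656}$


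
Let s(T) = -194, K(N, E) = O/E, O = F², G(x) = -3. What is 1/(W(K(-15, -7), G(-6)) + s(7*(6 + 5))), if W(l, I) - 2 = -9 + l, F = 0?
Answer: -1/201 ≈ -0.0049751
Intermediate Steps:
O = 0 (O = 0² = 0)
K(N, E) = 0 (K(N, E) = 0/E = 0)
W(l, I) = -7 + l (W(l, I) = 2 + (-9 + l) = -7 + l)
1/(W(K(-15, -7), G(-6)) + s(7*(6 + 5))) = 1/((-7 + 0) - 194) = 1/(-7 - 194) = 1/(-201) = -1/201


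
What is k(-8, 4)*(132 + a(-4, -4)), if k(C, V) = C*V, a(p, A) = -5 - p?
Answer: -4192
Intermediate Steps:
k(-8, 4)*(132 + a(-4, -4)) = (-8*4)*(132 + (-5 - 1*(-4))) = -32*(132 + (-5 + 4)) = -32*(132 - 1) = -32*131 = -4192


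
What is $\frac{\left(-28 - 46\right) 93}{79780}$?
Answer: $- \frac{3441}{39890} \approx -0.086262$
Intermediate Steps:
$\frac{\left(-28 - 46\right) 93}{79780} = \left(-74\right) 93 \cdot \frac{1}{79780} = \left(-6882\right) \frac{1}{79780} = - \frac{3441}{39890}$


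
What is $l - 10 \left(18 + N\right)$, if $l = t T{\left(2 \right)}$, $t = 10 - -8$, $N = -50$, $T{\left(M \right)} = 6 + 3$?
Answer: $482$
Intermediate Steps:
$T{\left(M \right)} = 9$
$t = 18$ ($t = 10 + 8 = 18$)
$l = 162$ ($l = 18 \cdot 9 = 162$)
$l - 10 \left(18 + N\right) = 162 - 10 \left(18 - 50\right) = 162 - -320 = 162 + 320 = 482$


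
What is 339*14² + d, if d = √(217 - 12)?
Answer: 66444 + √205 ≈ 66458.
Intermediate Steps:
d = √205 ≈ 14.318
339*14² + d = 339*14² + √205 = 339*196 + √205 = 66444 + √205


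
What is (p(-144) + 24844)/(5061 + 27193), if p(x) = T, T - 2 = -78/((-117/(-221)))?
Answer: 37048/48381 ≈ 0.76575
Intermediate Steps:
T = -436/3 (T = 2 - 78/((-117/(-221))) = 2 - 78/((-117*(-1/221))) = 2 - 78/9/17 = 2 - 78*17/9 = 2 - 442/3 = -436/3 ≈ -145.33)
p(x) = -436/3
(p(-144) + 24844)/(5061 + 27193) = (-436/3 + 24844)/(5061 + 27193) = (74096/3)/32254 = (74096/3)*(1/32254) = 37048/48381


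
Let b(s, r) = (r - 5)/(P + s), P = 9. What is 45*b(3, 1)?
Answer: -15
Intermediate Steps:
b(s, r) = (-5 + r)/(9 + s) (b(s, r) = (r - 5)/(9 + s) = (-5 + r)/(9 + s))
45*b(3, 1) = 45*((-5 + 1)/(9 + 3)) = 45*(-4/12) = 45*((1/12)*(-4)) = 45*(-1/3) = -15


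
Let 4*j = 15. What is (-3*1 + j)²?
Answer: 9/16 ≈ 0.56250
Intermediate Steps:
j = 15/4 (j = (¼)*15 = 15/4 ≈ 3.7500)
(-3*1 + j)² = (-3*1 + 15/4)² = (-3 + 15/4)² = (¾)² = 9/16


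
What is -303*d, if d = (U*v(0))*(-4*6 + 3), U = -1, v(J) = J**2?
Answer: 0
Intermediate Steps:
d = 0 (d = (-1*0**2)*(-4*6 + 3) = (-1*0)*(-24 + 3) = 0*(-21) = 0)
-303*d = -303*0 = 0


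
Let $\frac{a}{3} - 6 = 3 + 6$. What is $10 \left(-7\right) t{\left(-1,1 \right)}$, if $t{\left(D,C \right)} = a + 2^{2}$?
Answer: $-3430$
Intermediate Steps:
$a = 45$ ($a = 18 + 3 \left(3 + 6\right) = 18 + 3 \cdot 9 = 18 + 27 = 45$)
$t{\left(D,C \right)} = 49$ ($t{\left(D,C \right)} = 45 + 2^{2} = 45 + 4 = 49$)
$10 \left(-7\right) t{\left(-1,1 \right)} = 10 \left(-7\right) 49 = \left(-70\right) 49 = -3430$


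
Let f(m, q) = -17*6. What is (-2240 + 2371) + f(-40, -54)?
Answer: 29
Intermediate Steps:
f(m, q) = -102
(-2240 + 2371) + f(-40, -54) = (-2240 + 2371) - 102 = 131 - 102 = 29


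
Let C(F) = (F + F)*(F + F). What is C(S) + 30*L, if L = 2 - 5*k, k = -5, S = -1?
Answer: 814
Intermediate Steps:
C(F) = 4*F² (C(F) = (2*F)*(2*F) = 4*F²)
L = 27 (L = 2 - 5*(-5) = 2 + 25 = 27)
C(S) + 30*L = 4*(-1)² + 30*27 = 4*1 + 810 = 4 + 810 = 814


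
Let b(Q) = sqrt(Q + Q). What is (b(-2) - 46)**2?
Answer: 2112 - 184*I ≈ 2112.0 - 184.0*I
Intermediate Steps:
b(Q) = sqrt(2)*sqrt(Q) (b(Q) = sqrt(2*Q) = sqrt(2)*sqrt(Q))
(b(-2) - 46)**2 = (sqrt(2)*sqrt(-2) - 46)**2 = (sqrt(2)*(I*sqrt(2)) - 46)**2 = (2*I - 46)**2 = (-46 + 2*I)**2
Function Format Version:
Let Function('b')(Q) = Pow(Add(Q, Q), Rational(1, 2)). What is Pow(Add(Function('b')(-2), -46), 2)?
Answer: Add(2112, Mul(-184, I)) ≈ Add(2112.0, Mul(-184.00, I))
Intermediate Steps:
Function('b')(Q) = Mul(Pow(2, Rational(1, 2)), Pow(Q, Rational(1, 2))) (Function('b')(Q) = Pow(Mul(2, Q), Rational(1, 2)) = Mul(Pow(2, Rational(1, 2)), Pow(Q, Rational(1, 2))))
Pow(Add(Function('b')(-2), -46), 2) = Pow(Add(Mul(Pow(2, Rational(1, 2)), Pow(-2, Rational(1, 2))), -46), 2) = Pow(Add(Mul(Pow(2, Rational(1, 2)), Mul(I, Pow(2, Rational(1, 2)))), -46), 2) = Pow(Add(Mul(2, I), -46), 2) = Pow(Add(-46, Mul(2, I)), 2)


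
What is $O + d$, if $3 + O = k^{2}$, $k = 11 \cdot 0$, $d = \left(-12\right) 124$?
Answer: $-1491$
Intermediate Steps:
$d = -1488$
$k = 0$
$O = -3$ ($O = -3 + 0^{2} = -3 + 0 = -3$)
$O + d = -3 - 1488 = -1491$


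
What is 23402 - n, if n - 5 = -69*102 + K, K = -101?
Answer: 30536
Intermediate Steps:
n = -7134 (n = 5 + (-69*102 - 101) = 5 + (-7038 - 101) = 5 - 7139 = -7134)
23402 - n = 23402 - 1*(-7134) = 23402 + 7134 = 30536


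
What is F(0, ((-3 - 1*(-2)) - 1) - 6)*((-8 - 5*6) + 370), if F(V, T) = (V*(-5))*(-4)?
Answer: 0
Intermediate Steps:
F(V, T) = 20*V (F(V, T) = -5*V*(-4) = 20*V)
F(0, ((-3 - 1*(-2)) - 1) - 6)*((-8 - 5*6) + 370) = (20*0)*((-8 - 5*6) + 370) = 0*((-8 - 30) + 370) = 0*(-38 + 370) = 0*332 = 0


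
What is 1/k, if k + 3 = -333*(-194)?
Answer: 1/64599 ≈ 1.5480e-5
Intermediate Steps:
k = 64599 (k = -3 - 333*(-194) = -3 + 64602 = 64599)
1/k = 1/64599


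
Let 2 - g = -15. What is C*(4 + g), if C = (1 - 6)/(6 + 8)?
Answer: -15/2 ≈ -7.5000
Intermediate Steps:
g = 17 (g = 2 - 1*(-15) = 2 + 15 = 17)
C = -5/14 ≈ -0.35714
C*(4 + g) = -5*(4 + 17)/14 = -5/14*21 = -15/2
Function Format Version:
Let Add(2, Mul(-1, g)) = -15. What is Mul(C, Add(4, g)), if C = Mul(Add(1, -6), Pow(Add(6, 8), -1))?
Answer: Rational(-15, 2) ≈ -7.5000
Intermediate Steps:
g = 17 (g = Add(2, Mul(-1, -15)) = Add(2, 15) = 17)
C = Rational(-5, 14) (C = Mul(-5, Pow(14, -1)) = Mul(-5, Rational(1, 14)) = Rational(-5, 14) ≈ -0.35714)
Mul(C, Add(4, g)) = Mul(Rational(-5, 14), Add(4, 17)) = Mul(Rational(-5, 14), 21) = Rational(-15, 2)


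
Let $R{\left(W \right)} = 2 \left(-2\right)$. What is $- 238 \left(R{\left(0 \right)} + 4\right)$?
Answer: $0$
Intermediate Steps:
$R{\left(W \right)} = -4$
$- 238 \left(R{\left(0 \right)} + 4\right) = - 238 \left(-4 + 4\right) = \left(-238\right) 0 = 0$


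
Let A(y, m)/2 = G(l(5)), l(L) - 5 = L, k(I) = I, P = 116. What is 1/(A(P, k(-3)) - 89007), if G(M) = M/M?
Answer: -1/89005 ≈ -1.1235e-5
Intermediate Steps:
l(L) = 5 + L
G(M) = 1
A(y, m) = 2 (A(y, m) = 2*1 = 2)
1/(A(P, k(-3)) - 89007) = 1/(2 - 89007) = 1/(-89005) = -1/89005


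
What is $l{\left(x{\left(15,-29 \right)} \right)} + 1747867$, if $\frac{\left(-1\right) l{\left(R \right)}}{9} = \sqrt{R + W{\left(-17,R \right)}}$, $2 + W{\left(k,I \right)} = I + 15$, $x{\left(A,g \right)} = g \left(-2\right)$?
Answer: $1747867 - 9 \sqrt{129} \approx 1.7478 \cdot 10^{6}$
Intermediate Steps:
$x{\left(A,g \right)} = - 2 g$
$W{\left(k,I \right)} = 13 + I$ ($W{\left(k,I \right)} = -2 + \left(I + 15\right) = -2 + \left(15 + I\right) = 13 + I$)
$l{\left(R \right)} = - 9 \sqrt{13 + 2 R}$ ($l{\left(R \right)} = - 9 \sqrt{R + \left(13 + R\right)} = - 9 \sqrt{13 + 2 R}$)
$l{\left(x{\left(15,-29 \right)} \right)} + 1747867 = - 9 \sqrt{13 + 2 \left(\left(-2\right) \left(-29\right)\right)} + 1747867 = - 9 \sqrt{13 + 2 \cdot 58} + 1747867 = - 9 \sqrt{13 + 116} + 1747867 = - 9 \sqrt{129} + 1747867 = 1747867 - 9 \sqrt{129}$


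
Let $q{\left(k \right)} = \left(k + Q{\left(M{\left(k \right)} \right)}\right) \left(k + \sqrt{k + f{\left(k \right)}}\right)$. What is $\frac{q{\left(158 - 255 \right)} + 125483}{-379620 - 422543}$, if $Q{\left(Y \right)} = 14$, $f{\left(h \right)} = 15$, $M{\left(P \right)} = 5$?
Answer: $- \frac{133534}{802163} + \frac{83 i \sqrt{82}}{802163} \approx -0.16647 + 0.00093696 i$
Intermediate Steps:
$q{\left(k \right)} = \left(14 + k\right) \left(k + \sqrt{15 + k}\right)$ ($q{\left(k \right)} = \left(k + 14\right) \left(k + \sqrt{k + 15}\right) = \left(14 + k\right) \left(k + \sqrt{15 + k}\right)$)
$\frac{q{\left(158 - 255 \right)} + 125483}{-379620 - 422543} = \frac{\left(\left(158 - 255\right)^{2} + 14 \left(158 - 255\right) + 14 \sqrt{15 + \left(158 - 255\right)} + \left(158 - 255\right) \sqrt{15 + \left(158 - 255\right)}\right) + 125483}{-379620 - 422543} = \frac{\left(\left(-97\right)^{2} + 14 \left(-97\right) + 14 \sqrt{15 - 97} - 97 \sqrt{15 - 97}\right) + 125483}{-802163} = \left(\left(9409 - 1358 + 14 \sqrt{-82} - 97 \sqrt{-82}\right) + 125483\right) \left(- \frac{1}{802163}\right) = \left(\left(9409 - 1358 + 14 i \sqrt{82} - 97 i \sqrt{82}\right) + 125483\right) \left(- \frac{1}{802163}\right) = \left(\left(8051 - 83 i \sqrt{82}\right) + 125483\right) \left(- \frac{1}{802163}\right) = \left(133534 - 83 i \sqrt{82}\right) \left(- \frac{1}{802163}\right) = - \frac{133534}{802163} + \frac{83 i \sqrt{82}}{802163}$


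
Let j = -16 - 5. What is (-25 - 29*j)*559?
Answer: 326456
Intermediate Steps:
j = -21
(-25 - 29*j)*559 = (-25 - 29*(-21))*559 = (-25 + 609)*559 = 584*559 = 326456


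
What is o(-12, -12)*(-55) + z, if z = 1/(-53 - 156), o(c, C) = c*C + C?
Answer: -1517341/209 ≈ -7260.0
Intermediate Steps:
o(c, C) = C + C*c (o(c, C) = C*c + C = C + C*c)
z = -1/209 (z = 1/(-209) = -1/209 ≈ -0.0047847)
o(-12, -12)*(-55) + z = -12*(1 - 12)*(-55) - 1/209 = -12*(-11)*(-55) - 1/209 = 132*(-55) - 1/209 = -7260 - 1/209 = -1517341/209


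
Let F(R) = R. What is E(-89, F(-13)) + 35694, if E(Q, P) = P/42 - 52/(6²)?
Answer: 4497223/126 ≈ 35692.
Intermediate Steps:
E(Q, P) = -13/9 + P/42 (E(Q, P) = P*(1/42) - 52/36 = P/42 - 52*1/36 = P/42 - 13/9 = -13/9 + P/42)
E(-89, F(-13)) + 35694 = (-13/9 + (1/42)*(-13)) + 35694 = (-13/9 - 13/42) + 35694 = -221/126 + 35694 = 4497223/126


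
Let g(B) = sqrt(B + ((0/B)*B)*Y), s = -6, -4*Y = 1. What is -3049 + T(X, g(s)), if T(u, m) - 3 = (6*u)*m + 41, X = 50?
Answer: -3005 + 300*I*sqrt(6) ≈ -3005.0 + 734.85*I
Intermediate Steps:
Y = -1/4 (Y = -1/4*1 = -1/4 ≈ -0.25000)
g(B) = sqrt(B) (g(B) = sqrt(B + ((0/B)*B)*(-1/4)) = sqrt(B + (0*B)*(-1/4)) = sqrt(B + 0*(-1/4)) = sqrt(B + 0) = sqrt(B))
T(u, m) = 44 + 6*m*u (T(u, m) = 3 + ((6*u)*m + 41) = 3 + (6*m*u + 41) = 3 + (41 + 6*m*u) = 44 + 6*m*u)
-3049 + T(X, g(s)) = -3049 + (44 + 6*sqrt(-6)*50) = -3049 + (44 + 6*(I*sqrt(6))*50) = -3049 + (44 + 300*I*sqrt(6)) = -3005 + 300*I*sqrt(6)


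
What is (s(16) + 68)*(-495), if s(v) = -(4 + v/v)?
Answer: -31185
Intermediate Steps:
s(v) = -5 (s(v) = -(4 + 1) = -1*5 = -5)
(s(16) + 68)*(-495) = (-5 + 68)*(-495) = 63*(-495) = -31185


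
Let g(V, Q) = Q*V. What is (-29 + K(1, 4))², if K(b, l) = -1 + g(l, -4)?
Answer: 2116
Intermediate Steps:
K(b, l) = -1 - 4*l
(-29 + K(1, 4))² = (-29 + (-1 - 4*4))² = (-29 + (-1 - 16))² = (-29 - 17)² = (-46)² = 2116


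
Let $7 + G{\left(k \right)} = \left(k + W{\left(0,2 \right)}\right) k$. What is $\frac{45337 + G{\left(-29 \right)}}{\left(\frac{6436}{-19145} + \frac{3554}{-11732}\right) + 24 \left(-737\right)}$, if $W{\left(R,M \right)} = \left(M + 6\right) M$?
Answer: $- \frac{733300711570}{283787858343} \approx -2.584$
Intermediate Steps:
$W{\left(R,M \right)} = M \left(6 + M\right)$ ($W{\left(R,M \right)} = \left(6 + M\right) M = M \left(6 + M\right)$)
$G{\left(k \right)} = -7 + k \left(16 + k\right)$ ($G{\left(k \right)} = -7 + \left(k + 2 \left(6 + 2\right)\right) k = -7 + \left(k + 2 \cdot 8\right) k = -7 + \left(k + 16\right) k = -7 + \left(16 + k\right) k = -7 + k \left(16 + k\right)$)
$\frac{45337 + G{\left(-29 \right)}}{\left(\frac{6436}{-19145} + \frac{3554}{-11732}\right) + 24 \left(-737\right)} = \frac{45337 + \left(-7 + \left(-29\right)^{2} + 16 \left(-29\right)\right)}{\left(\frac{6436}{-19145} + \frac{3554}{-11732}\right) + 24 \left(-737\right)} = \frac{45337 - -370}{\left(6436 \left(- \frac{1}{19145}\right) + 3554 \left(- \frac{1}{11732}\right)\right) - 17688} = \frac{45337 + 370}{\left(- \frac{6436}{19145} - \frac{1777}{5866}\right) - 17688} = \frac{45707}{- \frac{10253463}{16043510} - 17688} = \frac{45707}{- \frac{283787858343}{16043510}} = 45707 \left(- \frac{16043510}{283787858343}\right) = - \frac{733300711570}{283787858343}$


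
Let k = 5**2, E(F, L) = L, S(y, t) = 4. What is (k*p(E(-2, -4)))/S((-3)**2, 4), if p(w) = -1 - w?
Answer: 75/4 ≈ 18.750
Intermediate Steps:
k = 25
(k*p(E(-2, -4)))/S((-3)**2, 4) = (25*(-1 - 1*(-4)))/4 = (25*(-1 + 4))*(1/4) = (25*3)*(1/4) = 75*(1/4) = 75/4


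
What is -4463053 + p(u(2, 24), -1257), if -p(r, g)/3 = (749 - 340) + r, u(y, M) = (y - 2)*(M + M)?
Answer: -4464280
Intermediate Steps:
u(y, M) = 2*M*(-2 + y) (u(y, M) = (-2 + y)*(2*M) = 2*M*(-2 + y))
p(r, g) = -1227 - 3*r (p(r, g) = -3*((749 - 340) + r) = -3*(409 + r) = -1227 - 3*r)
-4463053 + p(u(2, 24), -1257) = -4463053 + (-1227 - 6*24*(-2 + 2)) = -4463053 + (-1227 - 6*24*0) = -4463053 + (-1227 - 3*0) = -4463053 + (-1227 + 0) = -4463053 - 1227 = -4464280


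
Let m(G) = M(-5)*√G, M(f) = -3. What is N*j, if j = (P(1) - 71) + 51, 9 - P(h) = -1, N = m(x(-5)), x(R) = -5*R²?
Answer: 150*I*√5 ≈ 335.41*I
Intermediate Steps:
m(G) = -3*√G
N = -15*I*√5 (N = -3*5*I*√5 = -15*I*√5 ≈ -33.541*I)
P(h) = 10 (P(h) = 9 - 1*(-1) = 9 + 1 = 10)
j = -10 (j = (10 - 71) + 51 = -61 + 51 = -10)
N*j = -15*I*√5*(-10) = 150*I*√5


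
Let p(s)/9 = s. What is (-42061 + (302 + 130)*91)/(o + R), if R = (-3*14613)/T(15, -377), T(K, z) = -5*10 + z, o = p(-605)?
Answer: 1173823/2281176 ≈ 0.51457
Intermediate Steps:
p(s) = 9*s
o = -5445 (o = 9*(-605) = -5445)
T(K, z) = -50 + z
R = 43839/427 (R = (-3*14613)/(-50 - 377) = -43839/(-427) = -43839*(-1/427) = 43839/427 ≈ 102.67)
(-42061 + (302 + 130)*91)/(o + R) = (-42061 + (302 + 130)*91)/(-5445 + 43839/427) = (-42061 + 432*91)/(-2281176/427) = (-42061 + 39312)*(-427/2281176) = -2749*(-427/2281176) = 1173823/2281176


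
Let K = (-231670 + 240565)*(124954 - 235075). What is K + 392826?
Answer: -979133469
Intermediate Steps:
K = -979526295 (K = 8895*(-110121) = -979526295)
K + 392826 = -979526295 + 392826 = -979133469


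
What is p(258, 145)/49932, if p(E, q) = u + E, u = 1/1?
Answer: 259/49932 ≈ 0.0051871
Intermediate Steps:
u = 1
p(E, q) = 1 + E
p(258, 145)/49932 = (1 + 258)/49932 = 259*(1/49932) = 259/49932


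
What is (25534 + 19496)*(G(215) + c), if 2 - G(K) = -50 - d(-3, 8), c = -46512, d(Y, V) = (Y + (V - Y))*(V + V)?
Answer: -2086329960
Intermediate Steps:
d(Y, V) = 2*V**2 (d(Y, V) = V*(2*V) = 2*V**2)
G(K) = 180 (G(K) = 2 - (-50 - 2*8**2) = 2 - (-50 - 2*64) = 2 - (-50 - 1*128) = 2 - (-50 - 128) = 2 - 1*(-178) = 2 + 178 = 180)
(25534 + 19496)*(G(215) + c) = (25534 + 19496)*(180 - 46512) = 45030*(-46332) = -2086329960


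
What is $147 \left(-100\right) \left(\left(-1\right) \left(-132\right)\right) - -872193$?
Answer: $-1068207$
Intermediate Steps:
$147 \left(-100\right) \left(\left(-1\right) \left(-132\right)\right) - -872193 = \left(-14700\right) 132 + 872193 = -1940400 + 872193 = -1068207$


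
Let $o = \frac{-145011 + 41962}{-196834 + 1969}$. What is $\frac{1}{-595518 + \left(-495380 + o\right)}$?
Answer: $- \frac{194865}{212577735721} \approx -9.1668 \cdot 10^{-7}$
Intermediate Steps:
$o = \frac{103049}{194865}$ ($o = - \frac{103049}{-194865} = \left(-103049\right) \left(- \frac{1}{194865}\right) = \frac{103049}{194865} \approx 0.52882$)
$\frac{1}{-595518 + \left(-495380 + o\right)} = \frac{1}{-595518 + \left(-495380 + \frac{103049}{194865}\right)} = \frac{1}{-595518 - \frac{96532120651}{194865}} = \frac{1}{- \frac{212577735721}{194865}} = - \frac{194865}{212577735721}$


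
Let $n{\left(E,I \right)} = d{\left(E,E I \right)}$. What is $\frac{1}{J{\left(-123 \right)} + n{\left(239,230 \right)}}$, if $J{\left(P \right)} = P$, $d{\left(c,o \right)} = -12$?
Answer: $- \frac{1}{135} \approx -0.0074074$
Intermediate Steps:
$n{\left(E,I \right)} = -12$
$\frac{1}{J{\left(-123 \right)} + n{\left(239,230 \right)}} = \frac{1}{-123 - 12} = \frac{1}{-135} = - \frac{1}{135}$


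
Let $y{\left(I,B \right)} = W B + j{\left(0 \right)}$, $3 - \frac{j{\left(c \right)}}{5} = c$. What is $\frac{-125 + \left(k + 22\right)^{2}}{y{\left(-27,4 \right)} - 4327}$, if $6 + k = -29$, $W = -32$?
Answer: $- \frac{11}{1110} \approx -0.0099099$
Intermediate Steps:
$j{\left(c \right)} = 15 - 5 c$
$k = -35$ ($k = -6 - 29 = -35$)
$y{\left(I,B \right)} = 15 - 32 B$ ($y{\left(I,B \right)} = - 32 B + \left(15 - 0\right) = - 32 B + \left(15 + 0\right) = - 32 B + 15 = 15 - 32 B$)
$\frac{-125 + \left(k + 22\right)^{2}}{y{\left(-27,4 \right)} - 4327} = \frac{-125 + \left(-35 + 22\right)^{2}}{\left(15 - 128\right) - 4327} = \frac{-125 + \left(-13\right)^{2}}{\left(15 - 128\right) - 4327} = \frac{-125 + 169}{-113 - 4327} = \frac{44}{-4440} = 44 \left(- \frac{1}{4440}\right) = - \frac{11}{1110}$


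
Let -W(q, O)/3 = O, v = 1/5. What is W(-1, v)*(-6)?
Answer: 18/5 ≈ 3.6000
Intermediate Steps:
v = 1/5 ≈ 0.20000
W(q, O) = -3*O
W(-1, v)*(-6) = -3*1/5*(-6) = -3/5*(-6) = 18/5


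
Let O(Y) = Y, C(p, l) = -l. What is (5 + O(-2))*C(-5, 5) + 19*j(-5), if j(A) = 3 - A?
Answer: 137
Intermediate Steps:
(5 + O(-2))*C(-5, 5) + 19*j(-5) = (5 - 2)*(-1*5) + 19*(3 - 1*(-5)) = 3*(-5) + 19*(3 + 5) = -15 + 19*8 = -15 + 152 = 137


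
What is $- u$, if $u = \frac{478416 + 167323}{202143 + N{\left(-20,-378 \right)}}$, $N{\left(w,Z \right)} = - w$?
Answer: $- \frac{645739}{202163} \approx -3.1941$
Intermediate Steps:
$u = \frac{645739}{202163}$ ($u = \frac{478416 + 167323}{202143 - -20} = \frac{645739}{202143 + 20} = \frac{645739}{202163} \approx 3.1941$)
$- u = \left(-1\right) \frac{645739}{202163} = - \frac{645739}{202163}$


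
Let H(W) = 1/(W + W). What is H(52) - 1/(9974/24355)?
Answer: -1261473/518648 ≈ -2.4322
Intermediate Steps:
H(W) = 1/(2*W)
H(52) - 1/(9974/24355) = (1/2)/52 - 1/(9974/24355) = (1/2)*(1/52) - 1/(9974*(1/24355)) = 1/104 - 1/9974/24355 = 1/104 - 1*24355/9974 = 1/104 - 24355/9974 = -1261473/518648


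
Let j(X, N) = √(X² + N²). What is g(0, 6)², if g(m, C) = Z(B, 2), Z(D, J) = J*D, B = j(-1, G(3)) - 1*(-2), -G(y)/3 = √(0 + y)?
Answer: 128 + 32*√7 ≈ 212.66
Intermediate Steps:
G(y) = -3*√y (G(y) = -3*√(0 + y) = -3*√y)
j(X, N) = √(N² + X²)
B = 2 + 2*√7 (B = √((-3*√3)² + (-1)²) - 1*(-2) = √(27 + 1) + 2 = √28 + 2 = 2*√7 + 2 = 2 + 2*√7 ≈ 7.2915)
Z(D, J) = D*J
g(m, C) = 4 + 4*√7 (g(m, C) = (2 + 2*√7)*2 = 4 + 4*√7)
g(0, 6)² = (4 + 4*√7)²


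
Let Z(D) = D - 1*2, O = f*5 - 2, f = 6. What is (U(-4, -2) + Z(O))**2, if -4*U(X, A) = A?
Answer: 2809/4 ≈ 702.25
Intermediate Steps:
U(X, A) = -A/4
O = 28 (O = 6*5 - 2 = 30 - 2 = 28)
Z(D) = -2 + D (Z(D) = D - 2 = -2 + D)
(U(-4, -2) + Z(O))**2 = (-1/4*(-2) + (-2 + 28))**2 = (1/2 + 26)**2 = (53/2)**2 = 2809/4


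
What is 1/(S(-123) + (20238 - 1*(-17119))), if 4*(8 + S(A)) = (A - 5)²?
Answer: 1/41445 ≈ 2.4128e-5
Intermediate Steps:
S(A) = -8 + (-5 + A)²/4 (S(A) = -8 + (A - 5)²/4 = -8 + (-5 + A)²/4)
1/(S(-123) + (20238 - 1*(-17119))) = 1/((-8 + (-5 - 123)²/4) + (20238 - 1*(-17119))) = 1/((-8 + (¼)*(-128)²) + (20238 + 17119)) = 1/((-8 + (¼)*16384) + 37357) = 1/((-8 + 4096) + 37357) = 1/(4088 + 37357) = 1/41445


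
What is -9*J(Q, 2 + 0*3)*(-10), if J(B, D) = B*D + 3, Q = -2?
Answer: -90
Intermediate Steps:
J(B, D) = 3 + B*D
-9*J(Q, 2 + 0*3)*(-10) = -9*(3 - 2*(2 + 0*3))*(-10) = -9*(3 - 2*(2 + 0))*(-10) = -9*(3 - 2*2)*(-10) = -9*(3 - 4)*(-10) = -9*(-1)*(-10) = 9*(-10) = -90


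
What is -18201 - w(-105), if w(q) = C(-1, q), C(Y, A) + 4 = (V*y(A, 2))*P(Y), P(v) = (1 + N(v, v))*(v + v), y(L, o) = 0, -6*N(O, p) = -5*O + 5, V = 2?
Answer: -18197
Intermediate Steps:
N(O, p) = -⅚ + 5*O/6 (N(O, p) = -(-5*O + 5)/6 = -(5 - 5*O)/6 = -⅚ + 5*O/6)
P(v) = 2*v*(⅙ + 5*v/6) (P(v) = (1 + (-⅚ + 5*v/6))*(v + v) = (⅙ + 5*v/6)*(2*v) = 2*v*(⅙ + 5*v/6))
C(Y, A) = -4 (C(Y, A) = -4 + (2*0)*(Y*(1 + 5*Y)/3) = -4 + 0*(Y*(1 + 5*Y)/3) = -4 + 0 = -4)
w(q) = -4
-18201 - w(-105) = -18201 - 1*(-4) = -18201 + 4 = -18197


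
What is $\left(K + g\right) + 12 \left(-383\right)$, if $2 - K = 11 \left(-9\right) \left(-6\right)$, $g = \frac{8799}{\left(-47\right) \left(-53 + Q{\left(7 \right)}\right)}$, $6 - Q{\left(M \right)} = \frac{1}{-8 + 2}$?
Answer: $- \frac{68465122}{13207} \approx -5184.0$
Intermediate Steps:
$Q{\left(M \right)} = \frac{37}{6}$ ($Q{\left(M \right)} = 6 - \frac{1}{-8 + 2} = 6 - \frac{1}{-6} = 6 - - \frac{1}{6} = 6 + \frac{1}{6} = \frac{37}{6}$)
$g = \frac{52794}{13207}$ ($g = \frac{8799}{\left(-47\right) \left(-53 + \frac{37}{6}\right)} = \frac{8799}{\left(-47\right) \left(- \frac{281}{6}\right)} = \frac{8799}{\frac{13207}{6}} = 8799 \cdot \frac{6}{13207} = \frac{52794}{13207} \approx 3.9974$)
$K = -592$ ($K = 2 - 11 \left(-9\right) \left(-6\right) = 2 - \left(-99\right) \left(-6\right) = 2 - 594 = -592$)
$\left(K + g\right) + 12 \left(-383\right) = \left(-592 + \frac{52794}{13207}\right) + 12 \left(-383\right) = - \frac{7765750}{13207} - 4596 = - \frac{68465122}{13207}$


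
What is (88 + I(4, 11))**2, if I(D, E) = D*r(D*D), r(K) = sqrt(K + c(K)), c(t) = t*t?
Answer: 12096 + 2816*sqrt(17) ≈ 23707.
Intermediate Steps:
c(t) = t**2
r(K) = sqrt(K + K**2)
I(D, E) = D*sqrt(D**2*(1 + D**2)) (I(D, E) = D*sqrt((D*D)*(1 + D*D)) = D*sqrt(D**2*(1 + D**2)))
(88 + I(4, 11))**2 = (88 + 4*sqrt(4**2 + 4**4))**2 = (88 + 4*sqrt(16 + 256))**2 = (88 + 4*sqrt(272))**2 = (88 + 4*(4*sqrt(17)))**2 = (88 + 16*sqrt(17))**2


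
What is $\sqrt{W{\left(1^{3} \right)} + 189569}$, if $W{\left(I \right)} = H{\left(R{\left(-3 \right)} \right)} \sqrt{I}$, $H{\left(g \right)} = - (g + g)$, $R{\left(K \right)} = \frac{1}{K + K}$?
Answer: $\frac{2 \sqrt{426531}}{3} \approx 435.4$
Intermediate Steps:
$R{\left(K \right)} = \frac{1}{2 K}$
$H{\left(g \right)} = - 2 g$
$W{\left(I \right)} = \frac{\sqrt{I}}{3}$ ($W{\left(I \right)} = - 2 \frac{1}{2 \left(-3\right)} \sqrt{I} = - 2 \cdot \frac{1}{2} \left(- \frac{1}{3}\right) \sqrt{I} = \left(-2\right) \left(- \frac{1}{6}\right) \sqrt{I} = \frac{\sqrt{I}}{3}$)
$\sqrt{W{\left(1^{3} \right)} + 189569} = \sqrt{\frac{\sqrt{1^{3}}}{3} + 189569} = \sqrt{\frac{\sqrt{1}}{3} + 189569} = \sqrt{\frac{1}{3} \cdot 1 + 189569} = \sqrt{\frac{1}{3} + 189569} = \sqrt{\frac{568708}{3}} = \frac{2 \sqrt{426531}}{3}$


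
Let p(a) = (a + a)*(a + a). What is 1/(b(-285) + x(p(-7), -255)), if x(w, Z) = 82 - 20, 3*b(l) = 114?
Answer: 1/100 ≈ 0.010000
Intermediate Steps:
b(l) = 38 (b(l) = (⅓)*114 = 38)
p(a) = 4*a² (p(a) = (2*a)*(2*a) = 4*a²)
x(w, Z) = 62
1/(b(-285) + x(p(-7), -255)) = 1/(38 + 62) = 1/100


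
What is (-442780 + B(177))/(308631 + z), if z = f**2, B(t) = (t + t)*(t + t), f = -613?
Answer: -39683/85550 ≈ -0.46386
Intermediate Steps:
B(t) = 4*t**2 (B(t) = (2*t)*(2*t) = 4*t**2)
z = 375769 (z = (-613)**2 = 375769)
(-442780 + B(177))/(308631 + z) = (-442780 + 4*177**2)/(308631 + 375769) = (-442780 + 4*31329)/684400 = (-442780 + 125316)*(1/684400) = -317464*1/684400 = -39683/85550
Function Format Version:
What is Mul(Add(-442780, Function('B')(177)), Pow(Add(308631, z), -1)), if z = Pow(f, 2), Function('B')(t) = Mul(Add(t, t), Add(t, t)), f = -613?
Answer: Rational(-39683, 85550) ≈ -0.46386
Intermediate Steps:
Function('B')(t) = Mul(4, Pow(t, 2)) (Function('B')(t) = Mul(Mul(2, t), Mul(2, t)) = Mul(4, Pow(t, 2)))
z = 375769 (z = Pow(-613, 2) = 375769)
Mul(Add(-442780, Function('B')(177)), Pow(Add(308631, z), -1)) = Mul(Add(-442780, Mul(4, Pow(177, 2))), Pow(Add(308631, 375769), -1)) = Mul(Add(-442780, Mul(4, 31329)), Pow(684400, -1)) = Mul(Add(-442780, 125316), Rational(1, 684400)) = Mul(-317464, Rational(1, 684400)) = Rational(-39683, 85550)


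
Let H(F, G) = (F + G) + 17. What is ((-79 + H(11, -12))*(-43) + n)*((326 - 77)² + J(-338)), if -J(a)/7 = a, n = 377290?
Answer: 24459395633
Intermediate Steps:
J(a) = -7*a
H(F, G) = 17 + F + G
((-79 + H(11, -12))*(-43) + n)*((326 - 77)² + J(-338)) = ((-79 + (17 + 11 - 12))*(-43) + 377290)*((326 - 77)² - 7*(-338)) = ((-79 + 16)*(-43) + 377290)*(249² + 2366) = (-63*(-43) + 377290)*(62001 + 2366) = (2709 + 377290)*64367 = 379999*64367 = 24459395633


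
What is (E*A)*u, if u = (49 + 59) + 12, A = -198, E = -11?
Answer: 261360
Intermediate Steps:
u = 120 (u = 108 + 12 = 120)
(E*A)*u = -11*(-198)*120 = 2178*120 = 261360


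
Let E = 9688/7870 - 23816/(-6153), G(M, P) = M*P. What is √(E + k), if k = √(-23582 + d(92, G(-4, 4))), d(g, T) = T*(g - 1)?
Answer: √(2990699473164060 + 1758670821969075*I*√2782)/24212055 ≈ 9.0393 + 8.7526*I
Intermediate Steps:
d(g, T) = T*(-1 + g)
E = 123521092/24212055 (E = 9688*(1/7870) - 23816*(-1/6153) = 4844/3935 + 23816/6153 = 123521092/24212055 ≈ 5.1016)
k = 3*I*√2782 (k = √(-23582 + (-4*4)*(-1 + 92)) = √(-23582 - 16*91) = √(-23582 - 1456) = √(-25038) = 3*I*√2782 ≈ 158.23*I)
√(E + k) = √(123521092/24212055 + 3*I*√2782)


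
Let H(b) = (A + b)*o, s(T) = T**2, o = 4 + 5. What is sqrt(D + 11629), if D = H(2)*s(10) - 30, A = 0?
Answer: sqrt(13399) ≈ 115.75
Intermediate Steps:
o = 9
H(b) = 9*b (H(b) = (0 + b)*9 = b*9 = 9*b)
D = 1770 (D = (9*2)*10**2 - 30 = 18*100 - 30 = 1800 - 30 = 1770)
sqrt(D + 11629) = sqrt(1770 + 11629) = sqrt(13399)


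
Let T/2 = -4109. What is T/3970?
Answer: -4109/1985 ≈ -2.0700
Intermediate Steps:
T = -8218 (T = 2*(-4109) = -8218)
T/3970 = -8218/3970 = -8218*1/3970 = -4109/1985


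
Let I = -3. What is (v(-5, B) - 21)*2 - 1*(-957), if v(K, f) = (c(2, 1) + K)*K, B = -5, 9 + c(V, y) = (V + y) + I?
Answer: 1055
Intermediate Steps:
c(V, y) = -12 + V + y (c(V, y) = -9 + ((V + y) - 3) = -9 + (-3 + V + y) = -12 + V + y)
v(K, f) = K*(-9 + K) (v(K, f) = ((-12 + 2 + 1) + K)*K = (-9 + K)*K = K*(-9 + K))
(v(-5, B) - 21)*2 - 1*(-957) = (-5*(-9 - 5) - 21)*2 - 1*(-957) = (-5*(-14) - 21)*2 + 957 = (70 - 21)*2 + 957 = 49*2 + 957 = 98 + 957 = 1055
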